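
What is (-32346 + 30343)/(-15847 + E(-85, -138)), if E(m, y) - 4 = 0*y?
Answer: 2003/15843 ≈ 0.12643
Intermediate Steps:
E(m, y) = 4 (E(m, y) = 4 + 0*y = 4 + 0 = 4)
(-32346 + 30343)/(-15847 + E(-85, -138)) = (-32346 + 30343)/(-15847 + 4) = -2003/(-15843) = -2003*(-1/15843) = 2003/15843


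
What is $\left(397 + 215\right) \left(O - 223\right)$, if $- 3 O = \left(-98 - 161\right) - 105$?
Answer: $-62220$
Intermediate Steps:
$O = \frac{364}{3}$ ($O = - \frac{\left(-98 - 161\right) - 105}{3} = - \frac{-259 - 105}{3} = \left(- \frac{1}{3}\right) \left(-364\right) = \frac{364}{3} \approx 121.33$)
$\left(397 + 215\right) \left(O - 223\right) = \left(397 + 215\right) \left(\frac{364}{3} - 223\right) = 612 \left(- \frac{305}{3}\right) = -62220$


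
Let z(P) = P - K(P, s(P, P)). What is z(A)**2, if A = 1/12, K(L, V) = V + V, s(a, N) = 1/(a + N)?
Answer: 20449/144 ≈ 142.01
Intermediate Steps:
s(a, N) = 1/(N + a)
K(L, V) = 2*V
A = 1/12 ≈ 0.083333
z(P) = P - 1/P (z(P) = P - 2/(P + P) = P - 2/(2*P) = P - 2*1/(2*P) = P - 1/P)
z(A)**2 = (1/12 - 1/1/12)**2 = (1/12 - 1*12)**2 = (1/12 - 12)**2 = (-143/12)**2 = 20449/144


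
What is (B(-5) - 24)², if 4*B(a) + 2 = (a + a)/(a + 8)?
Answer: 5776/9 ≈ 641.78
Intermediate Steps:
B(a) = -½ + a/(2*(8 + a)) (B(a) = -½ + ((a + a)/(a + 8))/4 = -½ + ((2*a)/(8 + a))/4 = -½ + (2*a/(8 + a))/4 = -½ + a/(2*(8 + a)))
(B(-5) - 24)² = (-4/(8 - 5) - 24)² = (-4/3 - 24)² = (-76/3)² = 5776/9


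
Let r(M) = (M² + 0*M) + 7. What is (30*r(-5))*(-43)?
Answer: -41280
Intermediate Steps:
r(M) = 7 + M² (r(M) = (M² + 0) + 7 = M² + 7 = 7 + M²)
(30*r(-5))*(-43) = (30*(7 + (-5)²))*(-43) = (30*(7 + 25))*(-43) = (30*32)*(-43) = 960*(-43) = -41280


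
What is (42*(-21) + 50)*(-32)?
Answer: 26624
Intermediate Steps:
(42*(-21) + 50)*(-32) = (-882 + 50)*(-32) = -832*(-32) = 26624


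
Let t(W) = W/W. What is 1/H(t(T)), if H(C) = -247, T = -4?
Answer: -1/247 ≈ -0.0040486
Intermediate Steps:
t(W) = 1
1/H(t(T)) = 1/(-247) = -1/247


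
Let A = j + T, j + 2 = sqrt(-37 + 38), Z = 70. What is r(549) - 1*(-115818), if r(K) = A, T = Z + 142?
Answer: 116029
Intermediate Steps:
T = 212 (T = 70 + 142 = 212)
j = -1 (j = -2 + sqrt(-37 + 38) = -2 + sqrt(1) = -2 + 1 = -1)
A = 211 (A = -1 + 212 = 211)
r(K) = 211
r(549) - 1*(-115818) = 211 - 1*(-115818) = 211 + 115818 = 116029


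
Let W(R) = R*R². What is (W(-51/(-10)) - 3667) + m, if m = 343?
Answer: -3191349/1000 ≈ -3191.3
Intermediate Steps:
W(R) = R³
(W(-51/(-10)) - 3667) + m = ((-51/(-10))³ - 3667) + 343 = ((-51*(-⅒))³ - 3667) + 343 = ((51/10)³ - 3667) + 343 = (132651/1000 - 3667) + 343 = -3534349/1000 + 343 = -3191349/1000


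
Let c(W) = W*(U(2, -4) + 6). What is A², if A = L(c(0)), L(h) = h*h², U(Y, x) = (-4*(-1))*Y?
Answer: 0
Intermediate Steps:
U(Y, x) = 4*Y
c(W) = 14*W (c(W) = W*(4*2 + 6) = W*(8 + 6) = W*14 = 14*W)
L(h) = h³
A = 0 (A = (14*0)³ = 0³ = 0)
A² = 0² = 0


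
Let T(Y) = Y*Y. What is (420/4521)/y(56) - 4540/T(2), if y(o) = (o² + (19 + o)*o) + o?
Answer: -451557475/397848 ≈ -1135.0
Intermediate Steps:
y(o) = o + o² + o*(19 + o) (y(o) = (o² + o*(19 + o)) + o = o + o² + o*(19 + o))
T(Y) = Y²
(420/4521)/y(56) - 4540/T(2) = (420/4521)/((2*56*(10 + 56))) - 4540/(2²) = (420*(1/4521))/((2*56*66)) - 4540/4 = (140/1507)/7392 - 4540*¼ = (140/1507)*(1/7392) - 1135 = 5/397848 - 1135 = -451557475/397848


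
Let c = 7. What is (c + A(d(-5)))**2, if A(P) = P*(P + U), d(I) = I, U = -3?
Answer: 2209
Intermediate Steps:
A(P) = P*(-3 + P) (A(P) = P*(P - 3) = P*(-3 + P))
(c + A(d(-5)))**2 = (7 - 5*(-3 - 5))**2 = (7 - 5*(-8))**2 = (7 + 40)**2 = 47**2 = 2209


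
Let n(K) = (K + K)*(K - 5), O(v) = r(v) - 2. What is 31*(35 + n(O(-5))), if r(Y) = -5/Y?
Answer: 1457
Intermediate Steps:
O(v) = -2 - 5/v (O(v) = -5/v - 2 = -2 - 5/v)
n(K) = 2*K*(-5 + K) (n(K) = (2*K)*(-5 + K) = 2*K*(-5 + K))
31*(35 + n(O(-5))) = 31*(35 + 2*(-2 - 5/(-5))*(-5 + (-2 - 5/(-5)))) = 31*(35 + 2*(-2 - 5*(-⅕))*(-5 + (-2 - 5*(-⅕)))) = 31*(35 + 2*(-2 + 1)*(-5 + (-2 + 1))) = 31*(35 + 2*(-1)*(-5 - 1)) = 31*(35 + 2*(-1)*(-6)) = 31*(35 + 12) = 31*47 = 1457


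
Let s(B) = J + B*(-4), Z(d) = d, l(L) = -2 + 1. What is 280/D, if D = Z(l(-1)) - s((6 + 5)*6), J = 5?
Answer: 140/129 ≈ 1.0853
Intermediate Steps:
l(L) = -1
s(B) = 5 - 4*B (s(B) = 5 + B*(-4) = 5 - 4*B)
D = 258 (D = -1 - (5 - 4*(6 + 5)*6) = -1 - (5 - 44*6) = -1 - (5 - 4*66) = -1 - (5 - 264) = -1 - 1*(-259) = -1 + 259 = 258)
280/D = 280/258 = 280*(1/258) = 140/129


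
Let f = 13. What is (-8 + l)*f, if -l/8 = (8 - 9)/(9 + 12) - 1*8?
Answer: 15392/21 ≈ 732.95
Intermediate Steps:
l = 1352/21 (l = -8*((8 - 9)/(9 + 12) - 1*8) = -8*(-1/21 - 8) = -8*(-169/21) = 1352/21 ≈ 64.381)
(-8 + l)*f = (-8 + 1352/21)*13 = (1184/21)*13 = 15392/21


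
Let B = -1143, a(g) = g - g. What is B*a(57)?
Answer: 0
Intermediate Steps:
a(g) = 0
B*a(57) = -1143*0 = 0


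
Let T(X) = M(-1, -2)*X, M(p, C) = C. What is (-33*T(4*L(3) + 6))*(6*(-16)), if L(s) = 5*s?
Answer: -418176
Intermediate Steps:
T(X) = -2*X
(-33*T(4*L(3) + 6))*(6*(-16)) = (-(-66)*(4*(5*3) + 6))*(6*(-16)) = -(-66)*(4*15 + 6)*(-96) = -(-66)*(60 + 6)*(-96) = -(-66)*66*(-96) = -33*(-132)*(-96) = 4356*(-96) = -418176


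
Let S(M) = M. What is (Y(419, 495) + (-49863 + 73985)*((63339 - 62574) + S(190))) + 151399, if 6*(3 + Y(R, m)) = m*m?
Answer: 46457487/2 ≈ 2.3229e+7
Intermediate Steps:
Y(R, m) = -3 + m²/6 (Y(R, m) = -3 + (m*m)/6 = -3 + m²/6)
(Y(419, 495) + (-49863 + 73985)*((63339 - 62574) + S(190))) + 151399 = ((-3 + (⅙)*495²) + (-49863 + 73985)*((63339 - 62574) + 190)) + 151399 = ((-3 + (⅙)*245025) + 24122*(765 + 190)) + 151399 = ((-3 + 81675/2) + 24122*955) + 151399 = (81669/2 + 23036510) + 151399 = 46154689/2 + 151399 = 46457487/2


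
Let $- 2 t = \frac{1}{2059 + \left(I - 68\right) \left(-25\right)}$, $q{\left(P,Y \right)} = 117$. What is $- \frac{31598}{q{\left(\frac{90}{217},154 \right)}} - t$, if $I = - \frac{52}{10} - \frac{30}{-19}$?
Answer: $- \frac{4622216413}{17114994} \approx -270.07$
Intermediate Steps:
$I = - \frac{344}{95}$ ($I = \left(-52\right) \frac{1}{10} - - \frac{30}{19} = - \frac{26}{5} + \frac{30}{19} = - \frac{344}{95} \approx -3.6211$)
$t = - \frac{19}{146282}$ ($t = - \frac{1}{2 \left(2059 + \left(- \frac{344}{95} - 68\right) \left(-25\right)\right)} = - \frac{1}{2 \left(2059 - - \frac{34020}{19}\right)} = - \frac{1}{2 \left(2059 + \frac{34020}{19}\right)} = - \frac{1}{2 \cdot \frac{73141}{19}} = \left(- \frac{1}{2}\right) \frac{19}{73141} = - \frac{19}{146282} \approx -0.00012989$)
$- \frac{31598}{q{\left(\frac{90}{217},154 \right)}} - t = - \frac{31598}{117} - - \frac{19}{146282} = \left(-31598\right) \frac{1}{117} + \frac{19}{146282} = - \frac{31598}{117} + \frac{19}{146282} = - \frac{4622216413}{17114994}$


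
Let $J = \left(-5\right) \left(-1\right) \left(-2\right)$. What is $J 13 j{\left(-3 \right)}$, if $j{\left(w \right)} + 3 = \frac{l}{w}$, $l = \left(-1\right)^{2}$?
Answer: $\frac{1300}{3} \approx 433.33$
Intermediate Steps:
$l = 1$
$J = -10$ ($J = 5 \left(-2\right) = -10$)
$j{\left(w \right)} = -3 + \frac{1}{w}$ ($j{\left(w \right)} = -3 + 1 \frac{1}{w} = -3 + \frac{1}{w}$)
$J 13 j{\left(-3 \right)} = \left(-10\right) 13 \left(-3 + \frac{1}{-3}\right) = - 130 \left(-3 - \frac{1}{3}\right) = \left(-130\right) \left(- \frac{10}{3}\right) = \frac{1300}{3}$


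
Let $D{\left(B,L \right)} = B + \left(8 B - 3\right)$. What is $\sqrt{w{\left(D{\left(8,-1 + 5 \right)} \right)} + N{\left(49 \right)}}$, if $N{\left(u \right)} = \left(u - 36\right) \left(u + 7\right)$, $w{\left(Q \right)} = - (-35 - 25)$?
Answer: $2 \sqrt{197} \approx 28.071$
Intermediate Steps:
$D{\left(B,L \right)} = -3 + 9 B$ ($D{\left(B,L \right)} = B + \left(-3 + 8 B\right) = -3 + 9 B$)
$w{\left(Q \right)} = 60$ ($w{\left(Q \right)} = \left(-1\right) \left(-60\right) = 60$)
$N{\left(u \right)} = \left(-36 + u\right) \left(7 + u\right)$
$\sqrt{w{\left(D{\left(8,-1 + 5 \right)} \right)} + N{\left(49 \right)}} = \sqrt{60 - \left(1673 - 2401\right)} = \sqrt{60 - -728} = \sqrt{60 + 728} = \sqrt{788} = 2 \sqrt{197}$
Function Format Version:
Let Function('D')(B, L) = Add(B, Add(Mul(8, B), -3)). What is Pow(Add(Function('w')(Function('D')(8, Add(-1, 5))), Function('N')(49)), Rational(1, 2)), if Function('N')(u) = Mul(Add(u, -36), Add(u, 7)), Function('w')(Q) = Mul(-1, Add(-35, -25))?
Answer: Mul(2, Pow(197, Rational(1, 2))) ≈ 28.071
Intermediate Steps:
Function('D')(B, L) = Add(-3, Mul(9, B)) (Function('D')(B, L) = Add(B, Add(-3, Mul(8, B))) = Add(-3, Mul(9, B)))
Function('w')(Q) = 60 (Function('w')(Q) = Mul(-1, -60) = 60)
Function('N')(u) = Mul(Add(-36, u), Add(7, u))
Pow(Add(Function('w')(Function('D')(8, Add(-1, 5))), Function('N')(49)), Rational(1, 2)) = Pow(Add(60, Add(-252, Pow(49, 2), Mul(-29, 49))), Rational(1, 2)) = Pow(Add(60, Add(-252, 2401, -1421)), Rational(1, 2)) = Pow(Add(60, 728), Rational(1, 2)) = Pow(788, Rational(1, 2)) = Mul(2, Pow(197, Rational(1, 2)))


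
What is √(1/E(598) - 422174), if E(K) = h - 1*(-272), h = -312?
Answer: 9*I*√2084810/20 ≈ 649.75*I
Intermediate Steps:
E(K) = -40 (E(K) = -312 - 1*(-272) = -312 + 272 = -40)
√(1/E(598) - 422174) = √(1/(-40) - 422174) = √(-1/40 - 422174) = √(-16886961/40) = 9*I*√2084810/20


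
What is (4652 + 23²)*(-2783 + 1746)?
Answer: -5372697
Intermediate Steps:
(4652 + 23²)*(-2783 + 1746) = (4652 + 529)*(-1037) = 5181*(-1037) = -5372697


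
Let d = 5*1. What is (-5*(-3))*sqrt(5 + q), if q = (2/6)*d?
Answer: 10*sqrt(15) ≈ 38.730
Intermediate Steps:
d = 5
q = 5/3 (q = (2/6)*5 = (2*(1/6))*5 = (1/3)*5 = 5/3 ≈ 1.6667)
(-5*(-3))*sqrt(5 + q) = (-5*(-3))*sqrt(5 + 5/3) = 15*sqrt(20/3) = 15*(2*sqrt(15)/3) = 10*sqrt(15)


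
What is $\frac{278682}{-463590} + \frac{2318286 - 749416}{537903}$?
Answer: $\frac{3564250367}{1539299085} \approx 2.3155$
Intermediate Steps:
$\frac{278682}{-463590} + \frac{2318286 - 749416}{537903} = 278682 \left(- \frac{1}{463590}\right) + 1568870 \cdot \frac{1}{537903} = - \frac{46447}{77265} + \frac{1568870}{537903} = \frac{3564250367}{1539299085}$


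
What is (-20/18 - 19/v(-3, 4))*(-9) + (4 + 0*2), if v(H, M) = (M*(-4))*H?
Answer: 281/16 ≈ 17.563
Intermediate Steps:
v(H, M) = -4*H*M (v(H, M) = (-4*M)*H = -4*H*M)
(-20/18 - 19/v(-3, 4))*(-9) + (4 + 0*2) = (-20/18 - 19/((-4*(-3)*4)))*(-9) + (4 + 0*2) = (-20*1/18 - 19/48)*(-9) + (4 + 0) = (-10/9 - 19*1/48)*(-9) + 4 = (-10/9 - 19/48)*(-9) + 4 = -217/144*(-9) + 4 = 217/16 + 4 = 281/16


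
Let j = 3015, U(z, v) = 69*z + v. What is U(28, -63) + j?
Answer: 4884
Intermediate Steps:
U(z, v) = v + 69*z
U(28, -63) + j = (-63 + 69*28) + 3015 = (-63 + 1932) + 3015 = 1869 + 3015 = 4884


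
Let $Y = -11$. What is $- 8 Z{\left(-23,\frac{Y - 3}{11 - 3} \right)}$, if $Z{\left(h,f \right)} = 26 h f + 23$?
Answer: $-8556$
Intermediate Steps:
$Z{\left(h,f \right)} = 23 + 26 f h$ ($Z{\left(h,f \right)} = 26 f h + 23 = 23 + 26 f h$)
$- 8 Z{\left(-23,\frac{Y - 3}{11 - 3} \right)} = - 8 \left(23 + 26 \frac{-11 - 3}{11 - 3} \left(-23\right)\right) = - 8 \left(23 + 26 \left(- \frac{14}{8}\right) \left(-23\right)\right) = - 8 \left(23 + 26 \left(\left(-14\right) \frac{1}{8}\right) \left(-23\right)\right) = - 8 \left(23 + 26 \left(- \frac{7}{4}\right) \left(-23\right)\right) = - 8 \left(23 + \frac{2093}{2}\right) = \left(-8\right) \frac{2139}{2} = -8556$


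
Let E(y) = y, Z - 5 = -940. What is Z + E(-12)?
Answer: -947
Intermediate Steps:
Z = -935 (Z = 5 - 940 = -935)
Z + E(-12) = -935 - 12 = -947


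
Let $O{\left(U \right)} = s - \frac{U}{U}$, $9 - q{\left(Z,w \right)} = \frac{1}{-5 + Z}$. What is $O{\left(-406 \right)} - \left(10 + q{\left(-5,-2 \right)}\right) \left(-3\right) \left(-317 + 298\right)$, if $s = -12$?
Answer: $- \frac{11017}{10} \approx -1101.7$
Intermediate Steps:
$q{\left(Z,w \right)} = 9 - \frac{1}{-5 + Z}$
$O{\left(U \right)} = -13$ ($O{\left(U \right)} = -12 - \frac{U}{U} = -12 - 1 = -13$)
$O{\left(-406 \right)} - \left(10 + q{\left(-5,-2 \right)}\right) \left(-3\right) \left(-317 + 298\right) = -13 - \left(10 + \frac{-46 + 9 \left(-5\right)}{-5 - 5}\right) \left(-3\right) \left(-317 + 298\right) = -13 - \left(10 + \frac{-46 - 45}{-10}\right) \left(-3\right) \left(-19\right) = -13 - \left(10 - - \frac{91}{10}\right) \left(-3\right) \left(-19\right) = -13 - \left(10 + \frac{91}{10}\right) \left(-3\right) \left(-19\right) = -13 - \frac{191}{10} \left(-3\right) \left(-19\right) = -13 - \left(- \frac{573}{10}\right) \left(-19\right) = -13 - \frac{10887}{10} = - \frac{11017}{10}$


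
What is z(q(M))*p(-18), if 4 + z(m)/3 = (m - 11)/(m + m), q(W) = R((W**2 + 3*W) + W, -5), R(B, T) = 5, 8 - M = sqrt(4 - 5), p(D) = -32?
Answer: 2208/5 ≈ 441.60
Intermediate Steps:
M = 8 - I (M = 8 - sqrt(4 - 5) = 8 - sqrt(-1) = 8 - I ≈ 8.0 - 1.0*I)
q(W) = 5
z(m) = -12 + 3*(-11 + m)/(2*m) (z(m) = -12 + 3*((m - 11)/(m + m)) = -12 + 3*((-11 + m)/((2*m))) = -12 + 3*((-11 + m)*(1/(2*m))) = -12 + 3*((-11 + m)/(2*m)) = -12 + 3*(-11 + m)/(2*m))
z(q(M))*p(-18) = ((3/2)*(-11 - 7*5)/5)*(-32) = ((3/2)*(1/5)*(-11 - 35))*(-32) = ((3/2)*(1/5)*(-46))*(-32) = -69/5*(-32) = 2208/5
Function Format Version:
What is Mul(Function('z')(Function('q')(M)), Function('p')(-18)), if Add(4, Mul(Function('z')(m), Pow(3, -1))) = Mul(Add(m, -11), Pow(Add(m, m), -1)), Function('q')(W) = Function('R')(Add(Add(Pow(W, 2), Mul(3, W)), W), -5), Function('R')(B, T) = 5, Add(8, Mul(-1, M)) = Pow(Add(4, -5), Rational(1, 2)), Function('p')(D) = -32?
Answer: Rational(2208, 5) ≈ 441.60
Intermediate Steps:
M = Add(8, Mul(-1, I)) (M = Add(8, Mul(-1, Pow(Add(4, -5), Rational(1, 2)))) = Add(8, Mul(-1, Pow(-1, Rational(1, 2)))) = Add(8, Mul(-1, I)) ≈ Add(8.0000, Mul(-1.0000, I)))
Function('q')(W) = 5
Function('z')(m) = Add(-12, Mul(Rational(3, 2), Pow(m, -1), Add(-11, m))) (Function('z')(m) = Add(-12, Mul(3, Mul(Add(m, -11), Pow(Add(m, m), -1)))) = Add(-12, Mul(3, Mul(Add(-11, m), Pow(Mul(2, m), -1)))) = Add(-12, Mul(3, Mul(Add(-11, m), Mul(Rational(1, 2), Pow(m, -1))))) = Add(-12, Mul(3, Mul(Rational(1, 2), Pow(m, -1), Add(-11, m)))) = Add(-12, Mul(Rational(3, 2), Pow(m, -1), Add(-11, m))))
Mul(Function('z')(Function('q')(M)), Function('p')(-18)) = Mul(Mul(Rational(3, 2), Pow(5, -1), Add(-11, Mul(-7, 5))), -32) = Mul(Mul(Rational(3, 2), Rational(1, 5), Add(-11, -35)), -32) = Mul(Mul(Rational(3, 2), Rational(1, 5), -46), -32) = Mul(Rational(-69, 5), -32) = Rational(2208, 5)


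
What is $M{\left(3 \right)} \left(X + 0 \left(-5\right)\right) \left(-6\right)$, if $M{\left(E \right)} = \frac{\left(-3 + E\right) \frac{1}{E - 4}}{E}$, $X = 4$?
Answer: $0$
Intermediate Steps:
$M{\left(E \right)} = \frac{-3 + E}{E \left(-4 + E\right)}$ ($M{\left(E \right)} = \frac{\left(-3 + E\right) \frac{1}{-4 + E}}{E} = \frac{\frac{1}{-4 + E} \left(-3 + E\right)}{E} = \frac{-3 + E}{E \left(-4 + E\right)}$)
$M{\left(3 \right)} \left(X + 0 \left(-5\right)\right) \left(-6\right) = \frac{-3 + 3}{3 \left(-4 + 3\right)} \left(4 + 0 \left(-5\right)\right) \left(-6\right) = \frac{1}{3} \frac{1}{-1} \cdot 0 \left(4 + 0\right) \left(-6\right) = \frac{1}{3} \left(-1\right) 0 \cdot 4 \left(-6\right) = 0 \cdot 4 \left(-6\right) = 0 \left(-6\right) = 0$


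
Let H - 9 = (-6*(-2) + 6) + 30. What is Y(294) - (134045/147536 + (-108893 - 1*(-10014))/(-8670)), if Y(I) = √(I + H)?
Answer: -7875191147/639568560 + 3*√39 ≈ 6.4217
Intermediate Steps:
H = 57 (H = 9 + ((-6*(-2) + 6) + 30) = 9 + ((12 + 6) + 30) = 9 + (18 + 30) = 9 + 48 = 57)
Y(I) = √(57 + I) (Y(I) = √(I + 57) = √(57 + I))
Y(294) - (134045/147536 + (-108893 - 1*(-10014))/(-8670)) = √(57 + 294) - (134045/147536 + (-108893 - 1*(-10014))/(-8670)) = √351 - (134045*(1/147536) + (-108893 + 10014)*(-1/8670)) = 3*√39 - (134045/147536 - 98879*(-1/8670)) = 3*√39 - (134045/147536 + 98879/8670) = 3*√39 - 1*7875191147/639568560 = 3*√39 - 7875191147/639568560 = -7875191147/639568560 + 3*√39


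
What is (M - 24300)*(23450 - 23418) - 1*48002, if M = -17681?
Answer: -1391394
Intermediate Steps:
(M - 24300)*(23450 - 23418) - 1*48002 = (-17681 - 24300)*(23450 - 23418) - 1*48002 = -41981*32 - 48002 = -1343392 - 48002 = -1391394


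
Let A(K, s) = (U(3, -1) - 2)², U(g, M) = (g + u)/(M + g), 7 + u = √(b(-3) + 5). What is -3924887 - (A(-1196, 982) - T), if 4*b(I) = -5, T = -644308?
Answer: -73107391/16 + 2*√15 ≈ -4.5692e+6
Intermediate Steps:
b(I) = -5/4 (b(I) = (¼)*(-5) = -5/4)
u = -7 + √15/2 (u = -7 + √(-5/4 + 5) = -7 + √(15/4) = -7 + √15/2 ≈ -5.0635)
U(g, M) = (-7 + g + √15/2)/(M + g) (U(g, M) = (g + (-7 + √15/2))/(M + g) = (-7 + g + √15/2)/(M + g))
A(K, s) = (-4 + √15/4)² (A(K, s) = ((-7 + 3 + √15/2)/(-1 + 3) - 2)² = ((-4 + √15/2)/2 - 2)² = ((-2 + √15/4) - 2)² = (-4 + √15/4)²)
-3924887 - (A(-1196, 982) - T) = -3924887 - ((16 - √15)²/16 - 1*(-644308)) = -3924887 - ((16 - √15)²/16 + 644308) = -3924887 - (644308 + (16 - √15)²/16) = -3924887 + (-644308 - (16 - √15)²/16) = -4569195 - (16 - √15)²/16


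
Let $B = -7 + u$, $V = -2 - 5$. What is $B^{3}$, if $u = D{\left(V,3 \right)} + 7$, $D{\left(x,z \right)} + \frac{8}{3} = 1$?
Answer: $- \frac{125}{27} \approx -4.6296$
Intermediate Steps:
$V = -7$
$D{\left(x,z \right)} = - \frac{5}{3}$ ($D{\left(x,z \right)} = - \frac{8}{3} + 1 = - \frac{5}{3}$)
$u = \frac{16}{3}$ ($u = - \frac{5}{3} + 7 = \frac{16}{3} \approx 5.3333$)
$B = - \frac{5}{3}$ ($B = -7 + \frac{16}{3} = - \frac{5}{3} \approx -1.6667$)
$B^{3} = \left(- \frac{5}{3}\right)^{3} = - \frac{125}{27}$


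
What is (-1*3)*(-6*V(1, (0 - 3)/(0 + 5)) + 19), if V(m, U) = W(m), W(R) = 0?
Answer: -57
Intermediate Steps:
V(m, U) = 0
(-1*3)*(-6*V(1, (0 - 3)/(0 + 5)) + 19) = (-1*3)*(-6*0 + 19) = -3*(0 + 19) = -3*19 = -57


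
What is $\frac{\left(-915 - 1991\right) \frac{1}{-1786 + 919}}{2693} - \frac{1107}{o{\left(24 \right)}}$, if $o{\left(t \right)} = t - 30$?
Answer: $\frac{861558451}{4669662} \approx 184.5$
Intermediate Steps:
$o{\left(t \right)} = -30 + t$ ($o{\left(t \right)} = t - 30 = -30 + t$)
$\frac{\left(-915 - 1991\right) \frac{1}{-1786 + 919}}{2693} - \frac{1107}{o{\left(24 \right)}} = \frac{\left(-915 - 1991\right) \frac{1}{-1786 + 919}}{2693} - \frac{1107}{-30 + 24} = - \frac{2906}{-867} \cdot \frac{1}{2693} - \frac{1107}{-6} = \left(-2906\right) \left(- \frac{1}{867}\right) \frac{1}{2693} - - \frac{369}{2} = \frac{2906}{867} \cdot \frac{1}{2693} + \frac{369}{2} = \frac{2906}{2334831} + \frac{369}{2} = \frac{861558451}{4669662}$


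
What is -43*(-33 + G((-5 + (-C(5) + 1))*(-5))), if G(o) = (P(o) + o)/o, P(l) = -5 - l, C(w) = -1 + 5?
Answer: 11395/8 ≈ 1424.4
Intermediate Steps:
C(w) = 4
G(o) = -5/o (G(o) = ((-5 - o) + o)/o = -5/o)
-43*(-33 + G((-5 + (-C(5) + 1))*(-5))) = -43*(-33 - 5*(-1/(5*(-5 + (-1*4 + 1))))) = -43*(-33 - 5*(-1/(5*(-5 + (-4 + 1))))) = -43*(-33 - 5*(-1/(5*(-5 - 3)))) = -43*(-33 - 5/((-8*(-5)))) = -43*(-33 - 5/40) = -43*(-33 - 5*1/40) = -43*(-33 - 1/8) = -43*(-265/8) = 11395/8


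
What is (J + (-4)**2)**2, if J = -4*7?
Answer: 144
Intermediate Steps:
J = -28
(J + (-4)**2)**2 = (-28 + (-4)**2)**2 = (-28 + 16)**2 = (-12)**2 = 144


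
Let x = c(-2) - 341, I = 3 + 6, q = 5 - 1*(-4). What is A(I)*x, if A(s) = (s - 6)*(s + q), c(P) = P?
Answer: -18522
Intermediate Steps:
q = 9 (q = 5 + 4 = 9)
I = 9
x = -343 (x = -2 - 341 = -343)
A(s) = (-6 + s)*(9 + s) (A(s) = (s - 6)*(s + 9) = (-6 + s)*(9 + s))
A(I)*x = (-54 + 9**2 + 3*9)*(-343) = (-54 + 81 + 27)*(-343) = 54*(-343) = -18522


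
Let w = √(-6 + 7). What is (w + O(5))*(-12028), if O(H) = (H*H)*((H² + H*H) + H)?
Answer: -16550528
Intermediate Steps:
O(H) = H²*(H + 2*H²) (O(H) = H²*((H² + H²) + H) = H²*(2*H² + H) = H²*(H + 2*H²))
w = 1 (w = √1 = 1)
(w + O(5))*(-12028) = (1 + 5³*(1 + 2*5))*(-12028) = (1 + 125*(1 + 10))*(-12028) = (1 + 125*11)*(-12028) = (1 + 1375)*(-12028) = 1376*(-12028) = -16550528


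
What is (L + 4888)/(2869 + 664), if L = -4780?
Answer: 108/3533 ≈ 0.030569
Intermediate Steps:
(L + 4888)/(2869 + 664) = (-4780 + 4888)/(2869 + 664) = 108/3533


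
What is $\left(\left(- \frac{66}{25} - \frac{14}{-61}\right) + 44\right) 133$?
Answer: $\frac{8435392}{1525} \approx 5531.4$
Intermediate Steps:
$\left(\left(- \frac{66}{25} - \frac{14}{-61}\right) + 44\right) 133 = \left(\left(\left(-66\right) \frac{1}{25} - - \frac{14}{61}\right) + 44\right) 133 = \left(\left(- \frac{66}{25} + \frac{14}{61}\right) + 44\right) 133 = \left(- \frac{3676}{1525} + 44\right) 133 = \frac{63424}{1525} \cdot 133 = \frac{8435392}{1525}$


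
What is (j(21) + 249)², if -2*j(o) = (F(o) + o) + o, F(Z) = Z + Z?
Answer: 42849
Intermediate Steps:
F(Z) = 2*Z
j(o) = -2*o (j(o) = -((2*o + o) + o)/2 = -(3*o + o)/2 = -2*o)
(j(21) + 249)² = (-2*21 + 249)² = (-42 + 249)² = 207² = 42849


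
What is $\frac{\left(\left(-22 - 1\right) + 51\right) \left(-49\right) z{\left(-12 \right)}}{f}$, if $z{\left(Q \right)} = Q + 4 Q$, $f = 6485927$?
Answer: $\frac{11760}{926561} \approx 0.012692$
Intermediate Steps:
$z{\left(Q \right)} = 5 Q$
$\frac{\left(\left(-22 - 1\right) + 51\right) \left(-49\right) z{\left(-12 \right)}}{f} = \frac{\left(\left(-22 - 1\right) + 51\right) \left(-49\right) 5 \left(-12\right)}{6485927} = \left(-23 + 51\right) \left(-49\right) \left(-60\right) \frac{1}{6485927} = 28 \left(-49\right) \left(-60\right) \frac{1}{6485927} = \left(-1372\right) \left(-60\right) \frac{1}{6485927} = 82320 \cdot \frac{1}{6485927} = \frac{11760}{926561}$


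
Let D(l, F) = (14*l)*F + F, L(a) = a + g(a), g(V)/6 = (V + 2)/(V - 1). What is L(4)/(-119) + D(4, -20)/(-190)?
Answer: 698/119 ≈ 5.8655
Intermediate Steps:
g(V) = 6*(2 + V)/(-1 + V) (g(V) = 6*((V + 2)/(V - 1)) = 6*((2 + V)/(-1 + V)) = 6*(2 + V)/(-1 + V))
L(a) = a + 6*(2 + a)/(-1 + a)
D(l, F) = F + 14*F*l (D(l, F) = 14*F*l + F = F + 14*F*l)
L(4)/(-119) + D(4, -20)/(-190) = ((12 + 4**2 + 5*4)/(-1 + 4))/(-119) - 20*(1 + 14*4)/(-190) = ((12 + 16 + 20)/3)*(-1/119) - 20*(1 + 56)*(-1/190) = ((1/3)*48)*(-1/119) - 20*57*(-1/190) = 16*(-1/119) - 1140*(-1/190) = -16/119 + 6 = 698/119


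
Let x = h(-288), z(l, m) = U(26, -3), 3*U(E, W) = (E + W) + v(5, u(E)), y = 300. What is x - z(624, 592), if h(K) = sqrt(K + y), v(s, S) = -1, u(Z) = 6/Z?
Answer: -22/3 + 2*sqrt(3) ≈ -3.8692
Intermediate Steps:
U(E, W) = -1/3 + E/3 + W/3 (U(E, W) = ((E + W) - 1)/3 = (-1 + E + W)/3 = -1/3 + E/3 + W/3)
z(l, m) = 22/3 (z(l, m) = -1/3 + (1/3)*26 + (1/3)*(-3) = -1/3 + 26/3 - 1 = 22/3)
h(K) = sqrt(300 + K) (h(K) = sqrt(K + 300) = sqrt(300 + K))
x = 2*sqrt(3) (x = sqrt(300 - 288) = sqrt(12) = 2*sqrt(3) ≈ 3.4641)
x - z(624, 592) = 2*sqrt(3) - 1*22/3 = 2*sqrt(3) - 22/3 = -22/3 + 2*sqrt(3)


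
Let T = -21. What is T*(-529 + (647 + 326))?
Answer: -9324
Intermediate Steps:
T*(-529 + (647 + 326)) = -21*(-529 + (647 + 326)) = -21*(-529 + 973) = -21*444 = -9324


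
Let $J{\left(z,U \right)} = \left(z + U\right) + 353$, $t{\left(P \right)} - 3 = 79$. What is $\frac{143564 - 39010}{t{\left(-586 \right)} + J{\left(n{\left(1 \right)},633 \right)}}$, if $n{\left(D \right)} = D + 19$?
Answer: $\frac{52277}{544} \approx 96.097$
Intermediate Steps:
$t{\left(P \right)} = 82$ ($t{\left(P \right)} = 3 + 79 = 82$)
$n{\left(D \right)} = 19 + D$
$J{\left(z,U \right)} = 353 + U + z$ ($J{\left(z,U \right)} = \left(U + z\right) + 353 = 353 + U + z$)
$\frac{143564 - 39010}{t{\left(-586 \right)} + J{\left(n{\left(1 \right)},633 \right)}} = \frac{143564 - 39010}{82 + \left(353 + 633 + \left(19 + 1\right)\right)} = \frac{104554}{82 + \left(353 + 633 + 20\right)} = \frac{104554}{82 + 1006} = \frac{104554}{1088} = 104554 \cdot \frac{1}{1088} = \frac{52277}{544}$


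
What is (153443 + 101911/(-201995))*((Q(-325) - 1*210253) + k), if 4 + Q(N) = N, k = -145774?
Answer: -11045117690751144/201995 ≈ -5.4680e+10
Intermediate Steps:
Q(N) = -4 + N
(153443 + 101911/(-201995))*((Q(-325) - 1*210253) + k) = (153443 + 101911/(-201995))*(((-4 - 325) - 1*210253) - 145774) = (153443 + 101911*(-1/201995))*((-329 - 210253) - 145774) = (153443 - 101911/201995)*(-210582 - 145774) = (30994616874/201995)*(-356356) = -11045117690751144/201995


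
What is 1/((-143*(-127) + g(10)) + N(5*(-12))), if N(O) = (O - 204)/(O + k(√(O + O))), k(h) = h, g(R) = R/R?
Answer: 469295/8525334094 - 11*I*√30/25576002282 ≈ 5.5047e-5 - 2.3557e-9*I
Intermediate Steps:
g(R) = 1
N(O) = (-204 + O)/(O + √2*√O) (N(O) = (O - 204)/(O + √(O + O)) = (-204 + O)/(O + √(2*O)) = (-204 + O)/(O + √2*√O))
1/((-143*(-127) + g(10)) + N(5*(-12))) = 1/((-143*(-127) + 1) + (-204 + 5*(-12))/(5*(-12) + √2*√(5*(-12)))) = 1/((18161 + 1) + (-204 - 60)/(-60 + √2*√(-60))) = 1/(18162 - 264/(-60 + √2*(2*I*√15))) = 1/(18162 - 264/(-60 + 2*I*√30))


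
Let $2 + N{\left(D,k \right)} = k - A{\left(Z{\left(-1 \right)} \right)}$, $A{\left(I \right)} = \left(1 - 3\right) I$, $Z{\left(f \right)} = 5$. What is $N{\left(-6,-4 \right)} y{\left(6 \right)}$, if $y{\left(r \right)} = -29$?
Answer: $-116$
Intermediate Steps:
$A{\left(I \right)} = - 2 I$
$N{\left(D,k \right)} = 8 + k$ ($N{\left(D,k \right)} = -2 + \left(k - \left(-2\right) 5\right) = -2 + \left(k - -10\right) = -2 + \left(k + 10\right) = -2 + \left(10 + k\right) = 8 + k$)
$N{\left(-6,-4 \right)} y{\left(6 \right)} = \left(8 - 4\right) \left(-29\right) = 4 \left(-29\right) = -116$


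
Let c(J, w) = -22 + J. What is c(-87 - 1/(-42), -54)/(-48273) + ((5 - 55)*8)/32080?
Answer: -8301953/813013866 ≈ -0.010211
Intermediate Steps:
c(-87 - 1/(-42), -54)/(-48273) + ((5 - 55)*8)/32080 = (-22 + (-87 - 1/(-42)))/(-48273) + ((5 - 55)*8)/32080 = (-22 + (-87 - 1*(-1/42)))*(-1/48273) - 50*8*(1/32080) = (-22 + (-87 + 1/42))*(-1/48273) - 400*1/32080 = (-22 - 3653/42)*(-1/48273) - 5/401 = -4577/42*(-1/48273) - 5/401 = 4577/2027466 - 5/401 = -8301953/813013866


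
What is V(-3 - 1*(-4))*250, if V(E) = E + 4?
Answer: 1250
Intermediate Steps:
V(E) = 4 + E
V(-3 - 1*(-4))*250 = (4 + (-3 - 1*(-4)))*250 = (4 + (-3 + 4))*250 = (4 + 1)*250 = 5*250 = 1250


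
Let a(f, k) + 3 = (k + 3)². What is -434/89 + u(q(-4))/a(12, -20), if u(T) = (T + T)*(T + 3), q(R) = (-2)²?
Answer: -59570/12727 ≈ -4.6806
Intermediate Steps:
a(f, k) = -3 + (3 + k)² (a(f, k) = -3 + (k + 3)² = -3 + (3 + k)²)
q(R) = 4
u(T) = 2*T*(3 + T) (u(T) = (2*T)*(3 + T) = 2*T*(3 + T))
-434/89 + u(q(-4))/a(12, -20) = -434/89 + (2*4*(3 + 4))/(-3 + (3 - 20)²) = -434*1/89 + (2*4*7)/(-3 + (-17)²) = -434/89 + 56/(-3 + 289) = -434/89 + 56/286 = -434/89 + 56*(1/286) = -434/89 + 28/143 = -59570/12727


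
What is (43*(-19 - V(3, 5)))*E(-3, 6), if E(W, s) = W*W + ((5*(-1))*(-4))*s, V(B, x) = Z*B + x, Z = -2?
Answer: -99846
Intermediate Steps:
V(B, x) = x - 2*B (V(B, x) = -2*B + x = x - 2*B)
E(W, s) = W**2 + 20*s (E(W, s) = W**2 + (-5*(-4))*s = W**2 + 20*s)
(43*(-19 - V(3, 5)))*E(-3, 6) = (43*(-19 - (5 - 2*3)))*((-3)**2 + 20*6) = (43*(-19 - (5 - 6)))*(9 + 120) = (43*(-19 - 1*(-1)))*129 = (43*(-19 + 1))*129 = (43*(-18))*129 = -774*129 = -99846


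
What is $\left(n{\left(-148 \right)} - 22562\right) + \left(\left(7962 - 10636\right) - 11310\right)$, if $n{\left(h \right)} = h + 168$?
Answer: $-36526$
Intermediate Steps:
$n{\left(h \right)} = 168 + h$
$\left(n{\left(-148 \right)} - 22562\right) + \left(\left(7962 - 10636\right) - 11310\right) = \left(\left(168 - 148\right) - 22562\right) + \left(\left(7962 - 10636\right) - 11310\right) = \left(20 - 22562\right) - 13984 = -22542 - 13984 = -36526$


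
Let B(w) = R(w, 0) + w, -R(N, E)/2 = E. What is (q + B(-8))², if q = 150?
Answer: 20164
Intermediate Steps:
R(N, E) = -2*E
B(w) = w (B(w) = -2*0 + w = 0 + w = w)
(q + B(-8))² = (150 - 8)² = 142² = 20164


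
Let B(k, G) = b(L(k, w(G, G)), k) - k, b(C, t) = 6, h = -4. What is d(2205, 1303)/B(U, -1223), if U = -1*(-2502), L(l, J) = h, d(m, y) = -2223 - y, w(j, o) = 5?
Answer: 1763/1248 ≈ 1.4127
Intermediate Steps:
L(l, J) = -4
U = 2502
B(k, G) = 6 - k
d(2205, 1303)/B(U, -1223) = (-2223 - 1*1303)/(6 - 1*2502) = (-2223 - 1303)/(6 - 2502) = -3526/(-2496) = -3526*(-1/2496) = 1763/1248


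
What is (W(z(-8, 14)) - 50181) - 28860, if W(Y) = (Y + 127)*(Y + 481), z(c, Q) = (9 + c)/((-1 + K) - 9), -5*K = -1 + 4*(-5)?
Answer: -15187449/841 ≈ -18059.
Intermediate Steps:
K = 21/5 (K = -(-1 + 4*(-5))/5 = -(-1 - 20)/5 = -1/5*(-21) = 21/5 ≈ 4.2000)
z(c, Q) = -45/29 - 5*c/29 (z(c, Q) = (9 + c)/((-1 + 21/5) - 9) = (9 + c)/(16/5 - 9) = (9 + c)/(-29/5) = (9 + c)*(-5/29) = -45/29 - 5*c/29)
W(Y) = (127 + Y)*(481 + Y)
(W(z(-8, 14)) - 50181) - 28860 = ((61087 + (-45/29 - 5/29*(-8))**2 + 608*(-45/29 - 5/29*(-8))) - 50181) - 28860 = ((61087 + (-45/29 + 40/29)**2 + 608*(-45/29 + 40/29)) - 50181) - 28860 = ((61087 + (-5/29)**2 + 608*(-5/29)) - 50181) - 28860 = ((61087 + 25/841 - 3040/29) - 50181) - 28860 = (51286032/841 - 50181) - 28860 = 9083811/841 - 28860 = -15187449/841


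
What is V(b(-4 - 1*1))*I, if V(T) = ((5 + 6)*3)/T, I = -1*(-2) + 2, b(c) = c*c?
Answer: 132/25 ≈ 5.2800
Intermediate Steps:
b(c) = c²
I = 4 (I = 2 + 2 = 4)
V(T) = 33/T (V(T) = (11*3)/T = 33/T)
V(b(-4 - 1*1))*I = (33/((-4 - 1*1)²))*4 = (33/((-4 - 1)²))*4 = (33/((-5)²))*4 = (33/25)*4 = 132/25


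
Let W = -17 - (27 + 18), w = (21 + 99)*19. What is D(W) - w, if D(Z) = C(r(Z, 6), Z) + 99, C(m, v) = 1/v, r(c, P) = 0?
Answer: -135223/62 ≈ -2181.0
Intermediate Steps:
w = 2280 (w = 120*19 = 2280)
W = -62 (W = -17 - 1*45 = -17 - 45 = -62)
D(Z) = 99 + 1/Z (D(Z) = 1/Z + 99 = 99 + 1/Z)
D(W) - w = (99 + 1/(-62)) - 1*2280 = (99 - 1/62) - 2280 = 6137/62 - 2280 = -135223/62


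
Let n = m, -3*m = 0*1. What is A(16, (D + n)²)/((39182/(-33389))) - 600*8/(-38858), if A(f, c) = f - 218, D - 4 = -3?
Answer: 65567221381/380633539 ≈ 172.26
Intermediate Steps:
D = 1 (D = 4 - 3 = 1)
m = 0 (m = -0 = -⅓*0 = 0)
n = 0
A(f, c) = -218 + f
A(16, (D + n)²)/((39182/(-33389))) - 600*8/(-38858) = (-218 + 16)/((39182/(-33389))) - 600*8/(-38858) = -202/(39182*(-1/33389)) - 4800*(-1/38858) = -202/(-39182/33389) + 2400/19429 = -202*(-33389/39182) + 2400/19429 = 3372289/19591 + 2400/19429 = 65567221381/380633539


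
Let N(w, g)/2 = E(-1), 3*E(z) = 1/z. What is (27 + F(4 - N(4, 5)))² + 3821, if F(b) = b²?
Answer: 502222/81 ≈ 6200.3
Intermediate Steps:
E(z) = 1/(3*z)
N(w, g) = -⅔ (N(w, g) = 2*((⅓)/(-1)) = 2*((⅓)*(-1)) = 2*(-⅓) = -⅔)
(27 + F(4 - N(4, 5)))² + 3821 = (27 + (4 - 1*(-⅔))²)² + 3821 = (27 + (4 + ⅔)²)² + 3821 = (27 + (14/3)²)² + 3821 = (27 + 196/9)² + 3821 = (439/9)² + 3821 = 192721/81 + 3821 = 502222/81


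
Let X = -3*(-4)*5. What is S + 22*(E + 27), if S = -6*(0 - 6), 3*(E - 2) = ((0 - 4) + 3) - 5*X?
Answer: -4600/3 ≈ -1533.3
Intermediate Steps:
X = 60 (X = 12*5 = 60)
E = -295/3 (E = 2 + (((0 - 4) + 3) - 5*60)/3 = 2 + ((-4 + 3) - 300)/3 = 2 + (-1 - 300)/3 = 2 + (1/3)*(-301) = 2 - 301/3 = -295/3 ≈ -98.333)
S = 36 (S = -6*(-6) = 36)
S + 22*(E + 27) = 36 + 22*(-295/3 + 27) = 36 + 22*(-214/3) = 36 - 4708/3 = -4600/3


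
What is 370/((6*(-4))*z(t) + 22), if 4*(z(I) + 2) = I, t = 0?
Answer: 37/7 ≈ 5.2857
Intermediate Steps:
z(I) = -2 + I/4
370/((6*(-4))*z(t) + 22) = 370/((6*(-4))*(-2 + (1/4)*0) + 22) = 370/(-24*(-2 + 0) + 22) = 370/(-24*(-2) + 22) = 370/(48 + 22) = 370/70 = 370*(1/70) = 37/7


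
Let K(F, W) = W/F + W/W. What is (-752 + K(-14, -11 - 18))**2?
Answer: 109935225/196 ≈ 5.6089e+5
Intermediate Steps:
K(F, W) = 1 + W/F (K(F, W) = W/F + 1 = 1 + W/F)
(-752 + K(-14, -11 - 18))**2 = (-752 + (-14 + (-11 - 18))/(-14))**2 = (-752 - (-14 - 29)/14)**2 = (-752 - 1/14*(-43))**2 = (-752 + 43/14)**2 = (-10485/14)**2 = 109935225/196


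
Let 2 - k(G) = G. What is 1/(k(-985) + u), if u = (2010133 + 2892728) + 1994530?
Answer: 1/6898378 ≈ 1.4496e-7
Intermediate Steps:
k(G) = 2 - G
u = 6897391 (u = 4902861 + 1994530 = 6897391)
1/(k(-985) + u) = 1/((2 - 1*(-985)) + 6897391) = 1/((2 + 985) + 6897391) = 1/(987 + 6897391) = 1/6898378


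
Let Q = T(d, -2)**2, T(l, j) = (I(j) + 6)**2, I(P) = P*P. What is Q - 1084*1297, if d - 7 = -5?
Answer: -1395948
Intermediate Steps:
I(P) = P**2
d = 2 (d = 7 - 5 = 2)
T(l, j) = (6 + j**2)**2 (T(l, j) = (j**2 + 6)**2 = (6 + j**2)**2)
Q = 10000 (Q = ((6 + (-2)**2)**2)**2 = ((6 + 4)**2)**2 = (10**2)**2 = 100**2 = 10000)
Q - 1084*1297 = 10000 - 1084*1297 = 10000 - 1405948 = -1395948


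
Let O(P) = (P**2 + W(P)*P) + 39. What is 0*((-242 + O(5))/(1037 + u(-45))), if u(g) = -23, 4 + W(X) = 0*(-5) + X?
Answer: 0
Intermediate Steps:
W(X) = -4 + X (W(X) = -4 + (0*(-5) + X) = -4 + (0 + X) = -4 + X)
O(P) = 39 + P**2 + P*(-4 + P) (O(P) = (P**2 + (-4 + P)*P) + 39 = (P**2 + P*(-4 + P)) + 39 = 39 + P**2 + P*(-4 + P))
0*((-242 + O(5))/(1037 + u(-45))) = 0*((-242 + (39 + 5**2 + 5*(-4 + 5)))/(1037 - 23)) = 0*((-242 + (39 + 25 + 5*1))/1014) = 0*((-242 + (39 + 25 + 5))*(1/1014)) = 0*((-242 + 69)*(1/1014)) = 0*(-173*1/1014) = 0*(-173/1014) = 0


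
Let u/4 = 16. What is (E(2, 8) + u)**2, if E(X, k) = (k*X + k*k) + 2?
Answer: 21316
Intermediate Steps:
u = 64 (u = 4*16 = 64)
E(X, k) = 2 + k**2 + X*k (E(X, k) = (X*k + k**2) + 2 = (k**2 + X*k) + 2 = 2 + k**2 + X*k)
(E(2, 8) + u)**2 = ((2 + 8**2 + 2*8) + 64)**2 = ((2 + 64 + 16) + 64)**2 = (82 + 64)**2 = 146**2 = 21316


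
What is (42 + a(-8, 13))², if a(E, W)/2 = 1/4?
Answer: 7225/4 ≈ 1806.3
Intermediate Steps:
a(E, W) = ½ (a(E, W) = 2/4 = 2*(¼) = ½)
(42 + a(-8, 13))² = (42 + ½)² = (85/2)² = 7225/4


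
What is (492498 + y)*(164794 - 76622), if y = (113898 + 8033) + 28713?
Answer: 56707116424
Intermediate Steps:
y = 150644 (y = 121931 + 28713 = 150644)
(492498 + y)*(164794 - 76622) = (492498 + 150644)*(164794 - 76622) = 643142*88172 = 56707116424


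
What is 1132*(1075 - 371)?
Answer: 796928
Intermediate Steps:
1132*(1075 - 371) = 1132*704 = 796928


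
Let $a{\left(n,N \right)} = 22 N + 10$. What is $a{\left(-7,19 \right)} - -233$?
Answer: $661$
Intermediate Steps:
$a{\left(n,N \right)} = 10 + 22 N$
$a{\left(-7,19 \right)} - -233 = \left(10 + 22 \cdot 19\right) - -233 = \left(10 + 418\right) + 233 = 428 + 233 = 661$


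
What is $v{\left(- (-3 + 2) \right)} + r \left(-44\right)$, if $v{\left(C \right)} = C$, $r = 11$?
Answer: $-483$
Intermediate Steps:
$v{\left(- (-3 + 2) \right)} + r \left(-44\right) = - (-3 + 2) + 11 \left(-44\right) = \left(-1\right) \left(-1\right) - 484 = 1 - 484 = -483$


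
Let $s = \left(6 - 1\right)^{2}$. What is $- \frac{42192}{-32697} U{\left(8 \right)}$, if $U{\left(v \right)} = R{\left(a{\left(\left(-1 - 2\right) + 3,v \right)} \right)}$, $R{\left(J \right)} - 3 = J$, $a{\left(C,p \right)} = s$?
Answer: $\frac{18752}{519} \approx 36.131$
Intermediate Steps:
$s = 25$ ($s = 5^{2} = 25$)
$a{\left(C,p \right)} = 25$
$R{\left(J \right)} = 3 + J$
$U{\left(v \right)} = 28$ ($U{\left(v \right)} = 3 + 25 = 28$)
$- \frac{42192}{-32697} U{\left(8 \right)} = - \frac{42192}{-32697} \cdot 28 = \left(-42192\right) \left(- \frac{1}{32697}\right) 28 = \frac{4688}{3633} \cdot 28 = \frac{18752}{519}$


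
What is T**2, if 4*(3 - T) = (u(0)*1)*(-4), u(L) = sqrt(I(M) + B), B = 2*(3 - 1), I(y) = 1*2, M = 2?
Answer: (3 + sqrt(6))**2 ≈ 29.697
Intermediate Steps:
I(y) = 2
B = 4 (B = 2*2 = 4)
u(L) = sqrt(6) (u(L) = sqrt(2 + 4) = sqrt(6))
T = 3 + sqrt(6) (T = 3 - sqrt(6)*1*(-4)/4 = 3 - sqrt(6)*(-4)/4 = 3 - (-1)*sqrt(6) = 3 + sqrt(6) ≈ 5.4495)
T**2 = (3 + sqrt(6))**2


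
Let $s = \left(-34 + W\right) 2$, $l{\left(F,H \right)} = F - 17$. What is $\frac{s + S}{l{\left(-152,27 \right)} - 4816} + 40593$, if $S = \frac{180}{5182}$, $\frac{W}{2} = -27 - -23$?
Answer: $\frac{524304885609}{12916135} \approx 40593.0$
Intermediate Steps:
$W = -8$ ($W = 2 \left(-27 - -23\right) = 2 \left(-27 + 23\right) = 2 \left(-4\right) = -8$)
$l{\left(F,H \right)} = -17 + F$ ($l{\left(F,H \right)} = F - 17 = -17 + F$)
$s = -84$ ($s = \left(-34 - 8\right) 2 = \left(-42\right) 2 = -84$)
$S = \frac{90}{2591}$ ($S = 180 \cdot \frac{1}{5182} = \frac{90}{2591} \approx 0.034736$)
$\frac{s + S}{l{\left(-152,27 \right)} - 4816} + 40593 = \frac{-84 + \frac{90}{2591}}{\left(-17 - 152\right) - 4816} + 40593 = - \frac{217554}{2591 \left(-169 - 4816\right)} + 40593 = - \frac{217554}{2591 \left(-4985\right)} + 40593 = \left(- \frac{217554}{2591}\right) \left(- \frac{1}{4985}\right) + 40593 = \frac{217554}{12916135} + 40593 = \frac{524304885609}{12916135}$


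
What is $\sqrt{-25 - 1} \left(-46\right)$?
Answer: $- 46 i \sqrt{26} \approx - 234.55 i$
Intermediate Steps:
$\sqrt{-25 - 1} \left(-46\right) = \sqrt{-26} \left(-46\right) = i \sqrt{26} \left(-46\right) = - 46 i \sqrt{26}$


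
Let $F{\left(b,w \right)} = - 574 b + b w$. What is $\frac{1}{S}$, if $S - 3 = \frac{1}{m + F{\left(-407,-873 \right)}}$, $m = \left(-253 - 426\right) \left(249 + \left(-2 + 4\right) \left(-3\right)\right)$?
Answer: $\frac{423932}{1271797} \approx 0.33333$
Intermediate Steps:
$m = -164997$ ($m = - 679 \left(249 + 2 \left(-3\right)\right) = - 679 \left(249 - 6\right) = \left(-679\right) 243 = -164997$)
$S = \frac{1271797}{423932}$ ($S = 3 + \frac{1}{-164997 - 407 \left(-574 - 873\right)} = 3 + \frac{1}{-164997 - -588929} = 3 + \frac{1}{-164997 + 588929} = 3 + \frac{1}{423932} = \frac{1271797}{423932} \approx 3.0$)
$\frac{1}{S} = \frac{1}{\frac{1271797}{423932}} = \frac{423932}{1271797}$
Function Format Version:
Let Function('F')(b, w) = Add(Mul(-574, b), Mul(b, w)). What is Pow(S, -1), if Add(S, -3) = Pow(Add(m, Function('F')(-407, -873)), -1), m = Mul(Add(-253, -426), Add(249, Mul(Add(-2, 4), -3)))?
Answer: Rational(423932, 1271797) ≈ 0.33333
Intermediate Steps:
m = -164997 (m = Mul(-679, Add(249, Mul(2, -3))) = Mul(-679, Add(249, -6)) = Mul(-679, 243) = -164997)
S = Rational(1271797, 423932) (S = Add(3, Pow(Add(-164997, Mul(-407, Add(-574, -873))), -1)) = Add(3, Pow(Add(-164997, Mul(-407, -1447)), -1)) = Add(3, Pow(Add(-164997, 588929), -1)) = Add(3, Pow(423932, -1)) = Add(3, Rational(1, 423932)) = Rational(1271797, 423932) ≈ 3.0000)
Pow(S, -1) = Pow(Rational(1271797, 423932), -1) = Rational(423932, 1271797)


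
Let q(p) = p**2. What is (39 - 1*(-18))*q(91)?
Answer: 472017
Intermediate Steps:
(39 - 1*(-18))*q(91) = (39 - 1*(-18))*91**2 = (39 + 18)*8281 = 57*8281 = 472017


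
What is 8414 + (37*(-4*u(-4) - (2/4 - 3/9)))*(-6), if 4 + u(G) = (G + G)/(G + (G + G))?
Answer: 5491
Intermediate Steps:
u(G) = -10/3 (u(G) = -4 + (G + G)/(G + (G + G)) = -4 + (2*G)/(G + 2*G) = -4 + (2*G)/((3*G)) = -4 + (2*G)*(1/(3*G)) = -4 + ⅔ = -10/3)
8414 + (37*(-4*u(-4) - (2/4 - 3/9)))*(-6) = 8414 + (37*(-4*(-10/3) - (2/4 - 3/9)))*(-6) = 8414 + (37*(40/3 - (2*(¼) - 3*⅑)))*(-6) = 8414 + (37*(40/3 - (½ - ⅓)))*(-6) = 8414 + (37*(40/3 - 1*⅙))*(-6) = 8414 + (37*(40/3 - ⅙))*(-6) = 8414 + (37*(79/6))*(-6) = 8414 + (2923/6)*(-6) = 8414 - 2923 = 5491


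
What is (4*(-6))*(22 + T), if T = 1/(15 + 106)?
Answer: -63912/121 ≈ -528.20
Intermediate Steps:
T = 1/121 ≈ 0.0082645
(4*(-6))*(22 + T) = (4*(-6))*(22 + 1/121) = -24*2663/121 = -63912/121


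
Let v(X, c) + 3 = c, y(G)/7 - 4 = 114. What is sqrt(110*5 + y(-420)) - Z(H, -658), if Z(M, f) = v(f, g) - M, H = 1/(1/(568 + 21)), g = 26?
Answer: 566 + 4*sqrt(86) ≈ 603.09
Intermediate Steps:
y(G) = 826 (y(G) = 28 + 7*114 = 28 + 798 = 826)
H = 589 (H = 1/(1/589) = 589)
v(X, c) = -3 + c
Z(M, f) = 23 - M (Z(M, f) = (-3 + 26) - M = 23 - M)
sqrt(110*5 + y(-420)) - Z(H, -658) = sqrt(110*5 + 826) - (23 - 1*589) = sqrt(550 + 826) - (23 - 589) = sqrt(1376) - 1*(-566) = 4*sqrt(86) + 566 = 566 + 4*sqrt(86)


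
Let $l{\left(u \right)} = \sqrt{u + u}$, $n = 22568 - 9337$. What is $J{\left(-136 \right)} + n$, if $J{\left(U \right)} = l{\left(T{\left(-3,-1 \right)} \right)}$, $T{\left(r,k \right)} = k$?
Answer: $13231 + i \sqrt{2} \approx 13231.0 + 1.4142 i$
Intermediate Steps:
$n = 13231$
$l{\left(u \right)} = \sqrt{2} \sqrt{u}$ ($l{\left(u \right)} = \sqrt{2 u} = \sqrt{2} \sqrt{u}$)
$J{\left(U \right)} = i \sqrt{2}$ ($J{\left(U \right)} = \sqrt{2} \sqrt{-1} = \sqrt{2} i = i \sqrt{2}$)
$J{\left(-136 \right)} + n = i \sqrt{2} + 13231 = 13231 + i \sqrt{2}$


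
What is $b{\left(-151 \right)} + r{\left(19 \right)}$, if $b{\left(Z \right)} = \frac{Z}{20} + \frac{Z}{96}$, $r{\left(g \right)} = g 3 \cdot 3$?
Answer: $\frac{77701}{480} \approx 161.88$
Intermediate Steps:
$r{\left(g \right)} = 9 g$ ($r{\left(g \right)} = 3 g 3 = 9 g$)
$b{\left(Z \right)} = \frac{29 Z}{480}$ ($b{\left(Z \right)} = Z \frac{1}{20} + Z \frac{1}{96} = \frac{Z}{20} + \frac{Z}{96} = \frac{29 Z}{480}$)
$b{\left(-151 \right)} + r{\left(19 \right)} = \frac{29}{480} \left(-151\right) + 9 \cdot 19 = - \frac{4379}{480} + 171 = \frac{77701}{480}$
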